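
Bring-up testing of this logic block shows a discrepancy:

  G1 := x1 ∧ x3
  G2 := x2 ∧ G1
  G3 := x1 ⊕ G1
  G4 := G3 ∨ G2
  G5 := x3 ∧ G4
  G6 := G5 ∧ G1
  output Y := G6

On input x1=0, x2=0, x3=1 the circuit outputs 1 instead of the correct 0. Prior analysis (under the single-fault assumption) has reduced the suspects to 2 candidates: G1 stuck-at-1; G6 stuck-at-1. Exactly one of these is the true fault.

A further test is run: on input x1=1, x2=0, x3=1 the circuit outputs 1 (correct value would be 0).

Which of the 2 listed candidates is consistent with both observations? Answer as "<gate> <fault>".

Evaluate each candidate on input x1=1, x2=0, x3=1:
  G1 stuck-at-1: G1=1 [stuck-at-1], G2=0, G3=0, G4=0, G5=0, G6=0 → 0 — eliminated
  G6 stuck-at-1: G1=1, G2=0, G3=0, G4=0, G5=0, G6=1 [stuck-at-1] → 1 — matches
Only G6 stuck-at-1 reproduces the observed 1.

G6 stuck-at-1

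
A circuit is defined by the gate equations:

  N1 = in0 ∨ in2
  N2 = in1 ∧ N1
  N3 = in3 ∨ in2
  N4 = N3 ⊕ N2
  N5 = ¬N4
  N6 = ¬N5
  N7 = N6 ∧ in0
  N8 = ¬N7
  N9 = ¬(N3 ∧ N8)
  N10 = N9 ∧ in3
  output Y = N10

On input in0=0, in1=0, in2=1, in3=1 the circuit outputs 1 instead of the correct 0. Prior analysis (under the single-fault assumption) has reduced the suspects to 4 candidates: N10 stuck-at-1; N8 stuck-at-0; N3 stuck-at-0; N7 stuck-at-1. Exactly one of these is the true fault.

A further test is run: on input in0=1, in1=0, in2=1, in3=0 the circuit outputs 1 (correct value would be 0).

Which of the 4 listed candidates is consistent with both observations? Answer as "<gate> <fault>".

Evaluate each candidate on input in0=1, in1=0, in2=1, in3=0:
  N10 stuck-at-1: N1=1, N2=0, N3=1, N4=1, N5=0, N6=1, N7=1, N8=0, N9=1, N10=1 [stuck-at-1] → 1 — matches
  N8 stuck-at-0: N1=1, N2=0, N3=1, N4=1, N5=0, N6=1, N7=1, N8=0 [stuck-at-0], N9=1, N10=0 → 0 — eliminated
  N3 stuck-at-0: N1=1, N2=0, N3=0 [stuck-at-0], N4=0, N5=1, N6=0, N7=0, N8=1, N9=1, N10=0 → 0 — eliminated
  N7 stuck-at-1: N1=1, N2=0, N3=1, N4=1, N5=0, N6=1, N7=1 [stuck-at-1], N8=0, N9=1, N10=0 → 0 — eliminated
Only N10 stuck-at-1 reproduces the observed 1.

N10 stuck-at-1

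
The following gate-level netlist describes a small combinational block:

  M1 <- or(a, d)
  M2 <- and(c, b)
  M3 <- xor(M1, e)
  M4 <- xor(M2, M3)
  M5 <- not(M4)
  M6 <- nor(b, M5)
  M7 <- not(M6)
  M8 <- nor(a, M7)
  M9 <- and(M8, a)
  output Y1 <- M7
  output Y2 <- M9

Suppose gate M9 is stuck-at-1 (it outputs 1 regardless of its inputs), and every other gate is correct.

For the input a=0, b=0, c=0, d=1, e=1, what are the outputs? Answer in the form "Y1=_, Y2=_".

Propagate with M9 forced: M1=1, M2=0, M3=0, M4=0, M5=1, M6=0, M7=1, M8=0, M9=1 [stuck-at-1].
So the outputs are Y1=1, Y2=1. (Without the fault they would be Y1=1, Y2=0.)

Y1=1, Y2=1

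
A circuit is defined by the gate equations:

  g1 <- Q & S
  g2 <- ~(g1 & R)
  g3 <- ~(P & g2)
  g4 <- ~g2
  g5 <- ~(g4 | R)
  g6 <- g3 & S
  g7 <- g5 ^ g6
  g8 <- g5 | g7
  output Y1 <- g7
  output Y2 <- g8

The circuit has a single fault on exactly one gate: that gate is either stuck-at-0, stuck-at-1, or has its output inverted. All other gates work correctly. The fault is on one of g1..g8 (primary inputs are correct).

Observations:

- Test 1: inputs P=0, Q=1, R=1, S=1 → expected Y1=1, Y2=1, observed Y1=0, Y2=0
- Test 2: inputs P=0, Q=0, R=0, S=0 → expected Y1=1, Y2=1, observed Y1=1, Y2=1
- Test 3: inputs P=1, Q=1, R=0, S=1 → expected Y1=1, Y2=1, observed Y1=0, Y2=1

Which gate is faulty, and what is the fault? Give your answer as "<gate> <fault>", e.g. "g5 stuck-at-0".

g3 inverted output

Fault-free values for test 1 (P=0, Q=1, R=1, S=1): g1=1, g2=0, g3=1, g4=1, g5=0, g6=1, g7=1, g8=1, giving Y1=1, Y2=1. Observed Y1=0, Y2=0.
Test 1: faults giving observed Y1=0, Y2=0 are {g3 stuck-at-0, g3 inverted output, g6 stuck-at-0, g6 inverted output, g7 stuck-at-0, g7 inverted output}.
Test 2 (P=0, Q=0, R=0, S=0): fault-free g1=0, g2=1, g3=1, g4=0, g5=1, g6=0, g7=1, g8=1 → Y1=1, Y2=1; observed Y1=1, Y2=1. Eliminates g6 inverted output, g7 stuck-at-0, g7 inverted output.
Test 3 (P=1, Q=1, R=0, S=1): fault-free g1=1, g2=1, g3=0, g4=0, g5=1, g6=0, g7=1, g8=1 → Y1=1, Y2=1; observed Y1=0, Y2=1. Eliminates g3 stuck-at-0, g6 stuck-at-0.
Only g3 inverted output is consistent with every test.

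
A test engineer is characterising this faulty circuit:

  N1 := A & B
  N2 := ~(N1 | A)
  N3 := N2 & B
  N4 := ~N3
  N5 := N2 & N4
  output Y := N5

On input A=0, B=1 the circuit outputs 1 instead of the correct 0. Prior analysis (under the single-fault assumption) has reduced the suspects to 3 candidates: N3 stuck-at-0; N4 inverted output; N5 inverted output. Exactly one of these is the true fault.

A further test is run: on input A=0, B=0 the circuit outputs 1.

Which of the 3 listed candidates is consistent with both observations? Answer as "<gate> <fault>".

N3 stuck-at-0

Evaluate each candidate on input A=0, B=0:
  N3 stuck-at-0: N1=0, N2=1, N3=0 [stuck-at-0], N4=1, N5=1 → 1 — matches
  N4 inverted output: N1=0, N2=1, N3=0, N4=0 [inverted output], N5=0 → 0 — eliminated
  N5 inverted output: N1=0, N2=1, N3=0, N4=1, N5=0 [inverted output] → 0 — eliminated
Only N3 stuck-at-0 reproduces the observed 1.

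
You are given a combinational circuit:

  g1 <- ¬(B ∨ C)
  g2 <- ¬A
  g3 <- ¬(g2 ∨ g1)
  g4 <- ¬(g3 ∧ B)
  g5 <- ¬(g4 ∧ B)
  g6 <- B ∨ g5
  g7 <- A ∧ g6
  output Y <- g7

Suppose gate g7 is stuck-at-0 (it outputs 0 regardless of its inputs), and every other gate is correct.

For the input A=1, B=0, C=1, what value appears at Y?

Propagate with g7 forced: g1=0, g2=0, g3=1, g4=1, g5=1, g6=1, g7=0 [stuck-at-0].
So Y = 0. (Without the fault it would be 1.)

0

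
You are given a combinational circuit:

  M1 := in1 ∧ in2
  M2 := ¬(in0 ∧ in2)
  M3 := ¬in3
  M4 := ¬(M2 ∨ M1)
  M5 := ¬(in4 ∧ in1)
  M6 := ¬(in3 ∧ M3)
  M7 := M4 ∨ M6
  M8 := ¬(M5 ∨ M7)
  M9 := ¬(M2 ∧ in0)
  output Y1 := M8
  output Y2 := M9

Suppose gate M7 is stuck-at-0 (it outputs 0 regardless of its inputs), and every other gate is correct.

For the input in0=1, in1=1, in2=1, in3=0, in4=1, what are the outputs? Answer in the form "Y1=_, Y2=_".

Propagate with M7 forced: M1=1, M2=0, M3=1, M4=0, M5=0, M6=1, M7=0 [stuck-at-0], M8=1, M9=1.
So the outputs are Y1=1, Y2=1. (Without the fault they would be Y1=0, Y2=1.)

Y1=1, Y2=1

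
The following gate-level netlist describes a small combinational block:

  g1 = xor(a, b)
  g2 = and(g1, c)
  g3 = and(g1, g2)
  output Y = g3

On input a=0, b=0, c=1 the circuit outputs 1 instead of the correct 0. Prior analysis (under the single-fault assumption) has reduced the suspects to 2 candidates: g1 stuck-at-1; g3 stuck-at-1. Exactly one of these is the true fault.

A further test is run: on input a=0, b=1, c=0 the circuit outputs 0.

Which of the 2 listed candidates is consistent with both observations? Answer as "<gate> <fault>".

Evaluate each candidate on input a=0, b=1, c=0:
  g1 stuck-at-1: g1=1 [stuck-at-1], g2=0, g3=0 → 0 — matches
  g3 stuck-at-1: g1=1, g2=0, g3=1 [stuck-at-1] → 1 — eliminated
Only g1 stuck-at-1 reproduces the observed 0.

g1 stuck-at-1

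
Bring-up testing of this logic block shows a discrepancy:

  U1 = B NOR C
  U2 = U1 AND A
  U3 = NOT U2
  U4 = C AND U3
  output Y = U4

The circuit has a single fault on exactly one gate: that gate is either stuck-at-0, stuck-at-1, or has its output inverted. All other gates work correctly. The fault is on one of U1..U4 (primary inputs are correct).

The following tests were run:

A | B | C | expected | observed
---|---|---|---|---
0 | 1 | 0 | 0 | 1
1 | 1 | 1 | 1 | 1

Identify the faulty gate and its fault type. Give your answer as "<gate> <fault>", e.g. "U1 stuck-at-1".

U4 stuck-at-1

Fault-free values for test 1 (A=0, B=1, C=0): U1=0, U2=0, U3=1, U4=0, giving Y=0. Observed 1.
Test 1: faults giving observed 1 are {U4 stuck-at-1, U4 inverted output}.
Test 2 (A=1, B=1, C=1): fault-free U1=0, U2=0, U3=1, U4=1 → 1; observed 1. Eliminates U4 inverted output.
Only U4 stuck-at-1 is consistent with every test.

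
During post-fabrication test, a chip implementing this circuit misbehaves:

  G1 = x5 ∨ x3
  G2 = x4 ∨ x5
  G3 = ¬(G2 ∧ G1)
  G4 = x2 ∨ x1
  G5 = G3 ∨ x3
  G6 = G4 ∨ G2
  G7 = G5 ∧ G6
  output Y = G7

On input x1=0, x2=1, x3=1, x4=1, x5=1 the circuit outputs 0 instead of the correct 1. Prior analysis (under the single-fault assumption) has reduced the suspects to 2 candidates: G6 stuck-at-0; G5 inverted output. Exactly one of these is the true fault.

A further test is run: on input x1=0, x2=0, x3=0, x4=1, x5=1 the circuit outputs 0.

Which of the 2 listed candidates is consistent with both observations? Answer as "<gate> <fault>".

Evaluate each candidate on input x1=0, x2=0, x3=0, x4=1, x5=1:
  G6 stuck-at-0: G1=1, G2=1, G3=0, G4=0, G5=0, G6=0 [stuck-at-0], G7=0 → 0 — matches
  G5 inverted output: G1=1, G2=1, G3=0, G4=0, G5=1 [inverted output], G6=1, G7=1 → 1 — eliminated
Only G6 stuck-at-0 reproduces the observed 0.

G6 stuck-at-0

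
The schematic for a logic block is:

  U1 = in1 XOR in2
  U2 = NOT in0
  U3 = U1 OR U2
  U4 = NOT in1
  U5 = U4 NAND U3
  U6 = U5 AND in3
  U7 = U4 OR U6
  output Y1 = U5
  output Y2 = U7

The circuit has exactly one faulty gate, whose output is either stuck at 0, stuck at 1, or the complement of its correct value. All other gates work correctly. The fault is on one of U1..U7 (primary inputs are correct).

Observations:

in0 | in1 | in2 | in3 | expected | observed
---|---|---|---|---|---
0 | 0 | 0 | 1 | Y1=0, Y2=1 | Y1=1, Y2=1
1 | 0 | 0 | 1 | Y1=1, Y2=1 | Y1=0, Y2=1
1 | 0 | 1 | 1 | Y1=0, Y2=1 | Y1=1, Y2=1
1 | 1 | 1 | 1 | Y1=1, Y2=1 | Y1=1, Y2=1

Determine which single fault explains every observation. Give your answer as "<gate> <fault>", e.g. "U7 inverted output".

U3 inverted output

Fault-free values for test 1 (in0=0, in1=0, in2=0, in3=1): U1=0, U2=1, U3=1, U4=1, U5=0, U6=0, U7=1, giving Y1=0, Y2=1. Observed Y1=1, Y2=1.
Test 1: faults giving observed Y1=1, Y2=1 are {U2 stuck-at-0, U2 inverted output, U3 stuck-at-0, U3 inverted output, U4 stuck-at-0, U4 inverted output, U5 stuck-at-1, U5 inverted output}.
Test 2 (in0=1, in1=0, in2=0, in3=1): fault-free U1=0, U2=0, U3=0, U4=1, U5=1, U6=1, U7=1 → Y1=1, Y2=1; observed Y1=0, Y2=1. Eliminates U2 stuck-at-0, U3 stuck-at-0, U4 stuck-at-0, U4 inverted output, U5 stuck-at-1.
Test 3 (in0=1, in1=0, in2=1, in3=1): fault-free U1=1, U2=0, U3=1, U4=1, U5=0, U6=0, U7=1 → Y1=0, Y2=1; observed Y1=1, Y2=1. Eliminates U2 inverted output.
Test 4 (in0=1, in1=1, in2=1, in3=1): fault-free U1=0, U2=0, U3=0, U4=0, U5=1, U6=1, U7=1 → Y1=1, Y2=1; observed Y1=1, Y2=1. Eliminates U5 inverted output.
Only U3 inverted output is consistent with every test.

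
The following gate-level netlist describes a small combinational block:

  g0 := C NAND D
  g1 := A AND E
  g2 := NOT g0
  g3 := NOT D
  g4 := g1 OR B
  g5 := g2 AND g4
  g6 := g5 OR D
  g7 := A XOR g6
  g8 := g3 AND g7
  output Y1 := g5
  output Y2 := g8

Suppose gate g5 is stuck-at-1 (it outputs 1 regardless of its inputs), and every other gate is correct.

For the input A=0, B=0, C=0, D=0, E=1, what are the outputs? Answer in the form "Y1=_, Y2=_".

Propagate with g5 forced: g0=1, g1=0, g2=0, g3=1, g4=0, g5=1 [stuck-at-1], g6=1, g7=1, g8=1.
So the outputs are Y1=1, Y2=1. (Without the fault they would be Y1=0, Y2=0.)

Y1=1, Y2=1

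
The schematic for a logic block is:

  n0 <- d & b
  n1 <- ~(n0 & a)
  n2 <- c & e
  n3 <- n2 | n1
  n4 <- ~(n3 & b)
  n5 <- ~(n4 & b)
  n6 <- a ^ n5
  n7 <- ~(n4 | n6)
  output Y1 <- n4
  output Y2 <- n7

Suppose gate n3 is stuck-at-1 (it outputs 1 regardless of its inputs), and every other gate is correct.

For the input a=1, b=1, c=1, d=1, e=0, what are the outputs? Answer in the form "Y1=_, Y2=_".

Propagate with n3 forced: n0=1, n1=0, n2=0, n3=1 [stuck-at-1], n4=0, n5=1, n6=0, n7=1.
So the outputs are Y1=0, Y2=1. (Without the fault they would be Y1=1, Y2=0.)

Y1=0, Y2=1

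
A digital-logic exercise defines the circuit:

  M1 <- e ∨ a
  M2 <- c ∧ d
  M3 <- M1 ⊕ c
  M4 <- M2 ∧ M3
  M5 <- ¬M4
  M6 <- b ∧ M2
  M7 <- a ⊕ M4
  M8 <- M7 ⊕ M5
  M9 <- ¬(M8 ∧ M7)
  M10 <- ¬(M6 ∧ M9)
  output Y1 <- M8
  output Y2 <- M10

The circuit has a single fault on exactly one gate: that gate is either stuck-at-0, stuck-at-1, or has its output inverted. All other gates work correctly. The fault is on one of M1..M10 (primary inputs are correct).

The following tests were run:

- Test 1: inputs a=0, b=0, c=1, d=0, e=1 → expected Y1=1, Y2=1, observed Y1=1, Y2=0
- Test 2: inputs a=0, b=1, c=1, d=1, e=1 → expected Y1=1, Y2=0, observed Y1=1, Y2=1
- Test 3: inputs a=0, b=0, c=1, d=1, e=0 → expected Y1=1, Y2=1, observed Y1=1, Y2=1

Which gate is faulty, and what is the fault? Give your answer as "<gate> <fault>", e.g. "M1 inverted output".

M6 inverted output

Fault-free values for test 1 (a=0, b=0, c=1, d=0, e=1): M1=1, M2=0, M3=0, M4=0, M5=1, M6=0, M7=0, M8=1, M9=1, M10=1, giving Y1=1, Y2=1. Observed Y1=1, Y2=0.
Test 1: faults giving observed Y1=1, Y2=0 are {M6 stuck-at-1, M6 inverted output, M10 stuck-at-0, M10 inverted output}.
Test 2 (a=0, b=1, c=1, d=1, e=1): fault-free M1=1, M2=1, M3=0, M4=0, M5=1, M6=1, M7=0, M8=1, M9=1, M10=0 → Y1=1, Y2=0; observed Y1=1, Y2=1. Eliminates M6 stuck-at-1, M10 stuck-at-0.
Test 3 (a=0, b=0, c=1, d=1, e=0): fault-free M1=0, M2=1, M3=1, M4=1, M5=0, M6=0, M7=1, M8=1, M9=0, M10=1 → Y1=1, Y2=1; observed Y1=1, Y2=1. Eliminates M10 inverted output.
Only M6 inverted output is consistent with every test.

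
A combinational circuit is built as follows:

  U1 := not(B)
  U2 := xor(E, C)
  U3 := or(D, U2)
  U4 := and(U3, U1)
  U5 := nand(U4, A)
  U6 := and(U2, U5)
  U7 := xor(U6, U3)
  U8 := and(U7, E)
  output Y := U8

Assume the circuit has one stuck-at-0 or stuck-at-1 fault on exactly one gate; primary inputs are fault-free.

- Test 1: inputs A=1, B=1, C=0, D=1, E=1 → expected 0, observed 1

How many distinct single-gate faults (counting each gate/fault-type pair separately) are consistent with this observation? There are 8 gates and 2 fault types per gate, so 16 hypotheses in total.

8

Fault-free: U1=0, U2=1, U3=1, U4=0, U5=1, U6=1, U7=0, U8=0 → 0. Observed 1.
  U1: stuck-at-1 ✓; others ✗
  U2: stuck-at-0 ✓; others ✗
  U3: stuck-at-0 ✓; others ✗
  U4: stuck-at-1 ✓; others ✗
  U5: stuck-at-0 ✓; others ✗
  U6: stuck-at-0 ✓; others ✗
  U7: stuck-at-1 ✓; others ✗
  U8: stuck-at-1 ✓; others ✗
Consistent faults: {U1 stuck-at-1, U2 stuck-at-0, U3 stuck-at-0, U4 stuck-at-1, U5 stuck-at-0, U6 stuck-at-0, U7 stuck-at-1, U8 stuck-at-1} — 8 in all.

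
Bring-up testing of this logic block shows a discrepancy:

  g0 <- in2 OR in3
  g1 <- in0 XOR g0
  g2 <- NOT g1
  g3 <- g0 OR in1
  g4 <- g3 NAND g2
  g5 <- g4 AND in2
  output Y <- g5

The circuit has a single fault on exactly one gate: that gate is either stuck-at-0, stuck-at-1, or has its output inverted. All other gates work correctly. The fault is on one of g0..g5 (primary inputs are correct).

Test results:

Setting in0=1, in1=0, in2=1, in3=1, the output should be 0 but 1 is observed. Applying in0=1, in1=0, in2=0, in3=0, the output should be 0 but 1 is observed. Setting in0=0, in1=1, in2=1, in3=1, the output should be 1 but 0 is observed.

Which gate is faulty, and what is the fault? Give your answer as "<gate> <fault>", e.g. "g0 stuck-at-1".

g5 inverted output

Fault-free values for test 1 (in0=1, in1=0, in2=1, in3=1): g0=1, g1=0, g2=1, g3=1, g4=0, g5=0, giving Y=0. Observed 1.
Test 1: faults giving observed 1 are {g0 stuck-at-0, g0 inverted output, g1 stuck-at-1, g1 inverted output, g2 stuck-at-0, g2 inverted output, g3 stuck-at-0, g3 inverted output, g4 stuck-at-1, g4 inverted output, g5 stuck-at-1, g5 inverted output}.
Test 2 (in0=1, in1=0, in2=0, in3=0): fault-free g0=0, g1=1, g2=0, g3=0, g4=1, g5=0 → 0; observed 1. Eliminates g0 stuck-at-0, g0 inverted output, g1 stuck-at-1, g1 inverted output, g2 stuck-at-0, g2 inverted output, g3 stuck-at-0, g3 inverted output, g4 stuck-at-1, g4 inverted output.
Test 3 (in0=0, in1=1, in2=1, in3=1): fault-free g0=1, g1=1, g2=0, g3=1, g4=1, g5=1 → 1; observed 0. Eliminates g5 stuck-at-1.
Only g5 inverted output is consistent with every test.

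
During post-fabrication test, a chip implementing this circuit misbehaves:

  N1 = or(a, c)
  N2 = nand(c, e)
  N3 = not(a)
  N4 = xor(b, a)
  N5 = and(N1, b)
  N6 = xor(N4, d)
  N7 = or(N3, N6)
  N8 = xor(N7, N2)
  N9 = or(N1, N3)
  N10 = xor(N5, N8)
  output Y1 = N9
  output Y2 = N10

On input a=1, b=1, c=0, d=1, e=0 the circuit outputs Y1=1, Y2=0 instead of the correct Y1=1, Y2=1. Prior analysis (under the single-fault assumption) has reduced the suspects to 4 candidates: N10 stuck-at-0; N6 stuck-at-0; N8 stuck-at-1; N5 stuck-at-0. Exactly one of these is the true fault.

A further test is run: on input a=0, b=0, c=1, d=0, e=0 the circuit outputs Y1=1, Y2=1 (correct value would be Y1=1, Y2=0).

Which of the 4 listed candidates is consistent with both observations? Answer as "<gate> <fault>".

N8 stuck-at-1

Evaluate each candidate on input a=0, b=0, c=1, d=0, e=0:
  N10 stuck-at-0: N1=1, N2=1, N3=1, N4=0, N5=0, N6=0, N7=1, N8=0, N9=1, N10=0 [stuck-at-0] → Y1=1, Y2=0 — eliminated
  N6 stuck-at-0: N1=1, N2=1, N3=1, N4=0, N5=0, N6=0 [stuck-at-0], N7=1, N8=0, N9=1, N10=0 → Y1=1, Y2=0 — eliminated
  N8 stuck-at-1: N1=1, N2=1, N3=1, N4=0, N5=0, N6=0, N7=1, N8=1 [stuck-at-1], N9=1, N10=1 → Y1=1, Y2=1 — matches
  N5 stuck-at-0: N1=1, N2=1, N3=1, N4=0, N5=0 [stuck-at-0], N6=0, N7=1, N8=0, N9=1, N10=0 → Y1=1, Y2=0 — eliminated
Only N8 stuck-at-1 reproduces the observed Y1=1, Y2=1.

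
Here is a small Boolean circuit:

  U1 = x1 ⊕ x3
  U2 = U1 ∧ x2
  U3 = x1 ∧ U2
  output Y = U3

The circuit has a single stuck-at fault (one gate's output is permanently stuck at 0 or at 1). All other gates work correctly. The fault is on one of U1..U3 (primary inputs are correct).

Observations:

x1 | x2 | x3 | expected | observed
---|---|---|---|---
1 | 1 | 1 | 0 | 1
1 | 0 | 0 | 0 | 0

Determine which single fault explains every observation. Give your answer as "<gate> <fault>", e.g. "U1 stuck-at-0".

Fault-free values for test 1 (x1=1, x2=1, x3=1): U1=0, U2=0, U3=0, giving Y=0. Observed 1.
Test 1: faults giving observed 1 are {U1 stuck-at-1, U2 stuck-at-1, U3 stuck-at-1}.
Test 2 (x1=1, x2=0, x3=0): fault-free U1=1, U2=0, U3=0 → 0; observed 0. Eliminates U2 stuck-at-1, U3 stuck-at-1.
Only U1 stuck-at-1 is consistent with every test.

U1 stuck-at-1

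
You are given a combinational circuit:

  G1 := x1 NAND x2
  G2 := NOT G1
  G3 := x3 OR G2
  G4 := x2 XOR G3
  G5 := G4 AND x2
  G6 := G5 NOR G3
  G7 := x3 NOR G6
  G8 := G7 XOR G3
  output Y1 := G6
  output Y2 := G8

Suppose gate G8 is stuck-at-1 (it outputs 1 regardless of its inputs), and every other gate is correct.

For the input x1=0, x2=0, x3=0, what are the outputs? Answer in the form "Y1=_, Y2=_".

Y1=1, Y2=1

Propagate with G8 forced: G1=1, G2=0, G3=0, G4=0, G5=0, G6=1, G7=0, G8=1 [stuck-at-1].
So the outputs are Y1=1, Y2=1. (Without the fault they would be Y1=1, Y2=0.)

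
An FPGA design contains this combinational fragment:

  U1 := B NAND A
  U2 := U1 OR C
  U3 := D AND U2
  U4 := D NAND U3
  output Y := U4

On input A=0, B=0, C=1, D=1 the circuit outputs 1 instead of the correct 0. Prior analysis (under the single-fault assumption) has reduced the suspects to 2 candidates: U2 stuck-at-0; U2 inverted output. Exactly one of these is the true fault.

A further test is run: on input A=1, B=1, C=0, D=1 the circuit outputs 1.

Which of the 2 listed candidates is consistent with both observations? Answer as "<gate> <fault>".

U2 stuck-at-0

Evaluate each candidate on input A=1, B=1, C=0, D=1:
  U2 stuck-at-0: U1=0, U2=0 [stuck-at-0], U3=0, U4=1 → 1 — matches
  U2 inverted output: U1=0, U2=1 [inverted output], U3=1, U4=0 → 0 — eliminated
Only U2 stuck-at-0 reproduces the observed 1.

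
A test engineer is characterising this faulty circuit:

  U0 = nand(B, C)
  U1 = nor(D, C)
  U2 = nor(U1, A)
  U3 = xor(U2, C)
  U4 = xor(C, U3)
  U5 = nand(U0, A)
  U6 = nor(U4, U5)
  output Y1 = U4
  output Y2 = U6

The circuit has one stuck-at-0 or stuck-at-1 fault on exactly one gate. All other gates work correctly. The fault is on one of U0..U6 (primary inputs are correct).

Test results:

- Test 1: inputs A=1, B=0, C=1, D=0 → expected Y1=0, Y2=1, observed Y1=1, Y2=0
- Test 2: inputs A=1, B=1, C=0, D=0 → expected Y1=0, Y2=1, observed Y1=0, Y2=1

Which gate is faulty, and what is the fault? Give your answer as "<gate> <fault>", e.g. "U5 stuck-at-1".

U3 stuck-at-0

Fault-free values for test 1 (A=1, B=0, C=1, D=0): U0=1, U1=0, U2=0, U3=1, U4=0, U5=0, U6=1, giving Y1=0, Y2=1. Observed Y1=1, Y2=0.
Test 1: faults giving observed Y1=1, Y2=0 are {U2 stuck-at-1, U3 stuck-at-0, U4 stuck-at-1}.
Test 2 (A=1, B=1, C=0, D=0): fault-free U0=1, U1=1, U2=0, U3=0, U4=0, U5=0, U6=1 → Y1=0, Y2=1; observed Y1=0, Y2=1. Eliminates U2 stuck-at-1, U4 stuck-at-1.
Only U3 stuck-at-0 is consistent with every test.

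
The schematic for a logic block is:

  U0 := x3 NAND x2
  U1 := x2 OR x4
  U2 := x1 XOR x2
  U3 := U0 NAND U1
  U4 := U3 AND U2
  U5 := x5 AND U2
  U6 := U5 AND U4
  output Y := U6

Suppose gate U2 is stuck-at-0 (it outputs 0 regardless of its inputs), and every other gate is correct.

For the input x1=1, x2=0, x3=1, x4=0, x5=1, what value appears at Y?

0

Propagate with U2 forced: U0=1, U1=0, U2=0 [stuck-at-0], U3=1, U4=0, U5=0, U6=0.
So Y = 0. (Without the fault it would be 1.)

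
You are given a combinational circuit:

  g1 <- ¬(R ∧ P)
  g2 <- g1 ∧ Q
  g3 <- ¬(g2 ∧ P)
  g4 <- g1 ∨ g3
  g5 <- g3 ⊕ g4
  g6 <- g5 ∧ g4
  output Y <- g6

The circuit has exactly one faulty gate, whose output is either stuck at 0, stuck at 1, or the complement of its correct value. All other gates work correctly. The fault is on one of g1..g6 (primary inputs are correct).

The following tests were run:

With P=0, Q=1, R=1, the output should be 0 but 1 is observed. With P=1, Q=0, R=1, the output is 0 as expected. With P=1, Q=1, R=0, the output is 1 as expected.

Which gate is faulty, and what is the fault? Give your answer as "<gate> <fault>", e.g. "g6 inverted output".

g3 stuck-at-0

Fault-free values for test 1 (P=0, Q=1, R=1): g1=1, g2=1, g3=1, g4=1, g5=0, g6=0, giving Y=0. Observed 1.
Test 1: faults giving observed 1 are {g3 stuck-at-0, g3 inverted output, g5 stuck-at-1, g5 inverted output, g6 stuck-at-1, g6 inverted output}.
Test 2 (P=1, Q=0, R=1): fault-free g1=0, g2=0, g3=1, g4=1, g5=0, g6=0 → 0; observed 0. Eliminates g5 stuck-at-1, g5 inverted output, g6 stuck-at-1, g6 inverted output.
Test 3 (P=1, Q=1, R=0): fault-free g1=1, g2=1, g3=0, g4=1, g5=1, g6=1 → 1; observed 1. Eliminates g3 inverted output.
Only g3 stuck-at-0 is consistent with every test.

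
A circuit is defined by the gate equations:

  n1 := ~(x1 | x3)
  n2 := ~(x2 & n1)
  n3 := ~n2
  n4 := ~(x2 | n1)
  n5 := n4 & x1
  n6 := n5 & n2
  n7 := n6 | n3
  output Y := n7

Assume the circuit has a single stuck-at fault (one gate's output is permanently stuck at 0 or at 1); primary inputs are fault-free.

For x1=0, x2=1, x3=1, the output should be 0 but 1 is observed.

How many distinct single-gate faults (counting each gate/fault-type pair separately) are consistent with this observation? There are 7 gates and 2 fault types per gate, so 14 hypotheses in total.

Fault-free: n1=0, n2=1, n3=0, n4=0, n5=0, n6=0, n7=0 → 0. Observed 1.
  n1 stuck-at-0: output 0 ✗
  n1 stuck-at-1: output 1 ✓
  n2 stuck-at-0: output 1 ✓
  n2 stuck-at-1: output 0 ✗
  n3 stuck-at-0: output 0 ✗
  n3 stuck-at-1: output 1 ✓
  n4 stuck-at-0: output 0 ✗
  n4 stuck-at-1: output 0 ✗
  n5 stuck-at-0: output 0 ✗
  n5 stuck-at-1: output 1 ✓
  n6 stuck-at-0: output 0 ✗
  n6 stuck-at-1: output 1 ✓
  n7 stuck-at-0: output 0 ✗
  n7 stuck-at-1: output 1 ✓
Consistent faults: {n1 stuck-at-1, n2 stuck-at-0, n3 stuck-at-1, n5 stuck-at-1, n6 stuck-at-1, n7 stuck-at-1} — 6 in all.

6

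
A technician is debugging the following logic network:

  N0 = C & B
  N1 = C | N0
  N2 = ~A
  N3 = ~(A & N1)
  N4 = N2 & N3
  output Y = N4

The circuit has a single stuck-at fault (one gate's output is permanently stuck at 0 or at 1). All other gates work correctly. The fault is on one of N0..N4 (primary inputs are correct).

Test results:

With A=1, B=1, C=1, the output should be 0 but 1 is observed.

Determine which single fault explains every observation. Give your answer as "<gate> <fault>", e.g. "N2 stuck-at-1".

Fault-free values for test 1 (A=1, B=1, C=1): N0=1, N1=1, N2=0, N3=0, N4=0, giving Y=0. Observed 1.
Test 1: faults giving observed 1 are {N4 stuck-at-1}.
Only N4 stuck-at-1 is consistent with every test.

N4 stuck-at-1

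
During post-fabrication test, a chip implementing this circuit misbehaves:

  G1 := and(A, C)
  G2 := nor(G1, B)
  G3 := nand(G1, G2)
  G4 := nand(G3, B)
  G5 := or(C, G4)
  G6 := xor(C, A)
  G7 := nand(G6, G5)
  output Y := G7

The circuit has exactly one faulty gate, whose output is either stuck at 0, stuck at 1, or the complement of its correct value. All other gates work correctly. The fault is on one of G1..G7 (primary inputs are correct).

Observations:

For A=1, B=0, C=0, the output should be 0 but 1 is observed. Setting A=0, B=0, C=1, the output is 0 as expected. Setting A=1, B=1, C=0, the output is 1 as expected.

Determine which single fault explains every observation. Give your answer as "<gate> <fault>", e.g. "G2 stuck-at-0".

Fault-free values for test 1 (A=1, B=0, C=0): G1=0, G2=1, G3=1, G4=1, G5=1, G6=1, G7=0, giving Y=0. Observed 1.
Test 1: faults giving observed 1 are {G4 stuck-at-0, G4 inverted output, G5 stuck-at-0, G5 inverted output, G6 stuck-at-0, G6 inverted output, G7 stuck-at-1, G7 inverted output}.
Test 2 (A=0, B=0, C=1): fault-free G1=0, G2=1, G3=1, G4=1, G5=1, G6=1, G7=0 → 0; observed 0. Eliminates G5 stuck-at-0, G5 inverted output, G6 stuck-at-0, G6 inverted output, G7 stuck-at-1, G7 inverted output.
Test 3 (A=1, B=1, C=0): fault-free G1=0, G2=0, G3=1, G4=0, G5=0, G6=1, G7=1 → 1; observed 1. Eliminates G4 inverted output.
Only G4 stuck-at-0 is consistent with every test.

G4 stuck-at-0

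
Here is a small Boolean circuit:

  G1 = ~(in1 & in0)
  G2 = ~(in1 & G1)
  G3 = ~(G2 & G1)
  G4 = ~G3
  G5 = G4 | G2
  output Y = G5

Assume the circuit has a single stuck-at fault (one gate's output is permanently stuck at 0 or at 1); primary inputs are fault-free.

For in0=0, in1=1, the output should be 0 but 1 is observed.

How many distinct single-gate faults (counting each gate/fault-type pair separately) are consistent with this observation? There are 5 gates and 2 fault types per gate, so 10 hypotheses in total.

5

Fault-free: G1=1, G2=0, G3=1, G4=0, G5=0 → 0. Observed 1.
  G1 stuck-at-0: output 1 ✓
  G1 stuck-at-1: output 0 ✗
  G2 stuck-at-0: output 0 ✗
  G2 stuck-at-1: output 1 ✓
  G3 stuck-at-0: output 1 ✓
  G3 stuck-at-1: output 0 ✗
  G4 stuck-at-0: output 0 ✗
  G4 stuck-at-1: output 1 ✓
  G5 stuck-at-0: output 0 ✗
  G5 stuck-at-1: output 1 ✓
Consistent faults: {G1 stuck-at-0, G2 stuck-at-1, G3 stuck-at-0, G4 stuck-at-1, G5 stuck-at-1} — 5 in all.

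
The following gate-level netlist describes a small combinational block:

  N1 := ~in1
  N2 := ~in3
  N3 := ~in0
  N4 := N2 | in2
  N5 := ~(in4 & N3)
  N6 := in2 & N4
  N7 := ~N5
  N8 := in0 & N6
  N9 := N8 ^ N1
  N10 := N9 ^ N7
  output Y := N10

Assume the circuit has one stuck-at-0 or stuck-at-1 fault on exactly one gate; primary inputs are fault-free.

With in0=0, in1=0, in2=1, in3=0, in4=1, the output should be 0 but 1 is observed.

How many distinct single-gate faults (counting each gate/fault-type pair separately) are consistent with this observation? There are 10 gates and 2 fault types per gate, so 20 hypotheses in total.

Fault-free: N1=1, N2=1, N3=1, N4=1, N5=0, N6=1, N7=1, N8=0, N9=1, N10=0 → 0. Observed 1.
  N1: stuck-at-0 ✓; others ✗
  N2: none of the 2 fault types match ✗
  N3: stuck-at-0 ✓; others ✗
  N4: none of the 2 fault types match ✗
  N5: stuck-at-1 ✓; others ✗
  N6: none of the 2 fault types match ✗
  N7: stuck-at-0 ✓; others ✗
  N8: stuck-at-1 ✓; others ✗
  N9: stuck-at-0 ✓; others ✗
  N10: stuck-at-1 ✓; others ✗
Consistent faults: {N1 stuck-at-0, N3 stuck-at-0, N5 stuck-at-1, N7 stuck-at-0, N8 stuck-at-1, N9 stuck-at-0, N10 stuck-at-1} — 7 in all.

7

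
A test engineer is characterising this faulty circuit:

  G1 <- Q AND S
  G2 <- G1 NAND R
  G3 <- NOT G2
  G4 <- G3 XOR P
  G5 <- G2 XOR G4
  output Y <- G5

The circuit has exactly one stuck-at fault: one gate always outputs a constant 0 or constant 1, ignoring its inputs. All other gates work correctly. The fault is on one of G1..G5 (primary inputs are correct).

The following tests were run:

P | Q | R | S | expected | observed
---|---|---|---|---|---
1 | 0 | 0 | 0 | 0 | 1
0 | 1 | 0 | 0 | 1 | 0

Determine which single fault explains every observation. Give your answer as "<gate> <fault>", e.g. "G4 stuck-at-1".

Fault-free values for test 1 (P=1, Q=0, R=0, S=0): G1=0, G2=1, G3=0, G4=1, G5=0, giving Y=0. Observed 1.
Test 1: faults giving observed 1 are {G3 stuck-at-1, G4 stuck-at-0, G5 stuck-at-1}.
Test 2 (P=0, Q=1, R=0, S=0): fault-free G1=0, G2=1, G3=0, G4=0, G5=1 → 1; observed 0. Eliminates G4 stuck-at-0, G5 stuck-at-1.
Only G3 stuck-at-1 is consistent with every test.

G3 stuck-at-1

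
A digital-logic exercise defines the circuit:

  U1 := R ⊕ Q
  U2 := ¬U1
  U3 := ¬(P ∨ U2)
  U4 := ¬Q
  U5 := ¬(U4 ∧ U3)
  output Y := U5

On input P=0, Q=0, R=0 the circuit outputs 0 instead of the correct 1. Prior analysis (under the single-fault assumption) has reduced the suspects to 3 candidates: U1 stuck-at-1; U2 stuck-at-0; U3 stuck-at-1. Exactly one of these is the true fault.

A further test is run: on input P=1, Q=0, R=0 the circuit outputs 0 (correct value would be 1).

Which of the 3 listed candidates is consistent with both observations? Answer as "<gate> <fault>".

Evaluate each candidate on input P=1, Q=0, R=0:
  U1 stuck-at-1: U1=1 [stuck-at-1], U2=0, U3=0, U4=1, U5=1 → 1 — eliminated
  U2 stuck-at-0: U1=0, U2=0 [stuck-at-0], U3=0, U4=1, U5=1 → 1 — eliminated
  U3 stuck-at-1: U1=0, U2=1, U3=1 [stuck-at-1], U4=1, U5=0 → 0 — matches
Only U3 stuck-at-1 reproduces the observed 0.

U3 stuck-at-1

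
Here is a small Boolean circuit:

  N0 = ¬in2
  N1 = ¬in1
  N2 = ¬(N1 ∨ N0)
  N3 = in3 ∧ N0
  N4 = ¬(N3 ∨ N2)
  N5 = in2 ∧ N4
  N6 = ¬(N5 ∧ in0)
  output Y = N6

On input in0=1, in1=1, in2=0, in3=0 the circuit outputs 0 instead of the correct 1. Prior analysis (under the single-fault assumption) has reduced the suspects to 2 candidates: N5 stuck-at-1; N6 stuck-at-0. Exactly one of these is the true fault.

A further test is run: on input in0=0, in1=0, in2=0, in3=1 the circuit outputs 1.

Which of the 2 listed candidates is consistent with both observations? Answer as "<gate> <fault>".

Evaluate each candidate on input in0=0, in1=0, in2=0, in3=1:
  N5 stuck-at-1: N0=1, N1=1, N2=0, N3=1, N4=0, N5=1 [stuck-at-1], N6=1 → 1 — matches
  N6 stuck-at-0: N0=1, N1=1, N2=0, N3=1, N4=0, N5=0, N6=0 [stuck-at-0] → 0 — eliminated
Only N5 stuck-at-1 reproduces the observed 1.

N5 stuck-at-1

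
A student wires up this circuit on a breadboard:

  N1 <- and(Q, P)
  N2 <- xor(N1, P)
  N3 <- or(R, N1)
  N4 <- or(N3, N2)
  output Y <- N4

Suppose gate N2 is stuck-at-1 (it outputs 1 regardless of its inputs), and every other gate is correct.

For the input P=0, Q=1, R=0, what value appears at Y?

Propagate with N2 forced: N1=0, N2=1 [stuck-at-1], N3=0, N4=1.
So Y = 1. (Without the fault it would be 0.)

1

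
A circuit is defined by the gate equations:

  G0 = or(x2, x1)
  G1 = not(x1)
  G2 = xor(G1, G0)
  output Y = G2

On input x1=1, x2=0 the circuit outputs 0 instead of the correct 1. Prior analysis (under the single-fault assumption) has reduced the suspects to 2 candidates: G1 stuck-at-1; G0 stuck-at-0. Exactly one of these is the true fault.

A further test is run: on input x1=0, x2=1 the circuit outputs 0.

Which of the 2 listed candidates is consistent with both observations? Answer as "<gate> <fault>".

Evaluate each candidate on input x1=0, x2=1:
  G1 stuck-at-1: G0=1, G1=1 [stuck-at-1], G2=0 → 0 — matches
  G0 stuck-at-0: G0=0 [stuck-at-0], G1=1, G2=1 → 1 — eliminated
Only G1 stuck-at-1 reproduces the observed 0.

G1 stuck-at-1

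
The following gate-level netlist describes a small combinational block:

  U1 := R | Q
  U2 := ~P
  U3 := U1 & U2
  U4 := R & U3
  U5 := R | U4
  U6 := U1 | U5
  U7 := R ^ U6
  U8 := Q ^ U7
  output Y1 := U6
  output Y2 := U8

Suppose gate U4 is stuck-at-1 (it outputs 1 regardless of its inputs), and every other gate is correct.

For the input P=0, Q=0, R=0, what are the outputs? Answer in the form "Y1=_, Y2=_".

Propagate with U4 forced: U1=0, U2=1, U3=0, U4=1 [stuck-at-1], U5=1, U6=1, U7=1, U8=1.
So the outputs are Y1=1, Y2=1. (Without the fault they would be Y1=0, Y2=0.)

Y1=1, Y2=1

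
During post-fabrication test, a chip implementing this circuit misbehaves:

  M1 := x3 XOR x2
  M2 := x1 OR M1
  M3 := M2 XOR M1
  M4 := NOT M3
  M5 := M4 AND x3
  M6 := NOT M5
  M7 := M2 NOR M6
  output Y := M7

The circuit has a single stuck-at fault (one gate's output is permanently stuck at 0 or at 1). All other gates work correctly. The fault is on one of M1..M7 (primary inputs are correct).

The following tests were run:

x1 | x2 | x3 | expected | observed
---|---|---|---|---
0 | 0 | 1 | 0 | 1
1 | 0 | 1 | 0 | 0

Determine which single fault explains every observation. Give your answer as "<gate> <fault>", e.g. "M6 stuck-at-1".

M1 stuck-at-0

Fault-free values for test 1 (x1=0, x2=0, x3=1): M1=1, M2=1, M3=0, M4=1, M5=1, M6=0, M7=0, giving Y=0. Observed 1.
Test 1: faults giving observed 1 are {M1 stuck-at-0, M7 stuck-at-1}.
Test 2 (x1=1, x2=0, x3=1): fault-free M1=1, M2=1, M3=0, M4=1, M5=1, M6=0, M7=0 → 0; observed 0. Eliminates M7 stuck-at-1.
Only M1 stuck-at-0 is consistent with every test.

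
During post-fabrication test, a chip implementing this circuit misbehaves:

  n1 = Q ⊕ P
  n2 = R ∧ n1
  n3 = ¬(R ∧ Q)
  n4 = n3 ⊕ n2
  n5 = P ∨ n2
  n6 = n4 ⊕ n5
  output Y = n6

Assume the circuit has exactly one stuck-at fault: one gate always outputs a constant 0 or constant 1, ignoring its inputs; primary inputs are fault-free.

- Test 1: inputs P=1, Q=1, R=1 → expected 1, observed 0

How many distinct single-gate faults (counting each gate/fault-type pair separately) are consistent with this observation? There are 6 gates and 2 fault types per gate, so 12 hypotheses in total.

Fault-free: n1=0, n2=0, n3=0, n4=0, n5=1, n6=1 → 1. Observed 0.
  n1 stuck-at-0: output 1 ✗
  n1 stuck-at-1: output 0 ✓
  n2 stuck-at-0: output 1 ✗
  n2 stuck-at-1: output 0 ✓
  n3 stuck-at-0: output 1 ✗
  n3 stuck-at-1: output 0 ✓
  n4 stuck-at-0: output 1 ✗
  n4 stuck-at-1: output 0 ✓
  n5 stuck-at-0: output 0 ✓
  n5 stuck-at-1: output 1 ✗
  n6 stuck-at-0: output 0 ✓
  n6 stuck-at-1: output 1 ✗
Consistent faults: {n1 stuck-at-1, n2 stuck-at-1, n3 stuck-at-1, n4 stuck-at-1, n5 stuck-at-0, n6 stuck-at-0} — 6 in all.

6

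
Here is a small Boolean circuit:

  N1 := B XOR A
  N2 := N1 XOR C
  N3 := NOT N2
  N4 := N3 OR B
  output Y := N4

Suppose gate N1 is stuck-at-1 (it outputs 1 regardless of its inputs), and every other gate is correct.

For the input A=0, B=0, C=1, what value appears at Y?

1

Propagate with N1 forced: N1=1 [stuck-at-1], N2=0, N3=1, N4=1.
So Y = 1. (Without the fault it would be 0.)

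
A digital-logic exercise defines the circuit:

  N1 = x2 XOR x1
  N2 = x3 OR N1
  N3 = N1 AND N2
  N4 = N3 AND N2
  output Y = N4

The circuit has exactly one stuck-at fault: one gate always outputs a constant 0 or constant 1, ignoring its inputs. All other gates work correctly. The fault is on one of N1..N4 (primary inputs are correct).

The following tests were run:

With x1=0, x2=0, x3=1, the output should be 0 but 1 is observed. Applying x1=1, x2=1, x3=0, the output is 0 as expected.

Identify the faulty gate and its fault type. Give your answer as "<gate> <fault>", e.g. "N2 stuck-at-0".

Fault-free values for test 1 (x1=0, x2=0, x3=1): N1=0, N2=1, N3=0, N4=0, giving Y=0. Observed 1.
Test 1: faults giving observed 1 are {N1 stuck-at-1, N3 stuck-at-1, N4 stuck-at-1}.
Test 2 (x1=1, x2=1, x3=0): fault-free N1=0, N2=0, N3=0, N4=0 → 0; observed 0. Eliminates N1 stuck-at-1, N4 stuck-at-1.
Only N3 stuck-at-1 is consistent with every test.

N3 stuck-at-1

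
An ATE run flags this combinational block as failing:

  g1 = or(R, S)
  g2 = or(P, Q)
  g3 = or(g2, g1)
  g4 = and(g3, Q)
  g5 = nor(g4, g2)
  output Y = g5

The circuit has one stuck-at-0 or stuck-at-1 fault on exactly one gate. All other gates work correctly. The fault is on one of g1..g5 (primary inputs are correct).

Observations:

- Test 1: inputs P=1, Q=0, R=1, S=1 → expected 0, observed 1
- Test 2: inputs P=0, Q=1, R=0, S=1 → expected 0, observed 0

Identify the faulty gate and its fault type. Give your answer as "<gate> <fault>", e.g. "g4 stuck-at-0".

Fault-free values for test 1 (P=1, Q=0, R=1, S=1): g1=1, g2=1, g3=1, g4=0, g5=0, giving Y=0. Observed 1.
Test 1: faults giving observed 1 are {g2 stuck-at-0, g5 stuck-at-1}.
Test 2 (P=0, Q=1, R=0, S=1): fault-free g1=1, g2=1, g3=1, g4=1, g5=0 → 0; observed 0. Eliminates g5 stuck-at-1.
Only g2 stuck-at-0 is consistent with every test.

g2 stuck-at-0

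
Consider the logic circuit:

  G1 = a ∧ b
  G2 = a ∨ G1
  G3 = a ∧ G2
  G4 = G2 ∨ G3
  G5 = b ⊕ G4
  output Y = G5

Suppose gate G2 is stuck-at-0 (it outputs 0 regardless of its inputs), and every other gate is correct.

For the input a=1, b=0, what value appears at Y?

0

Propagate with G2 forced: G1=0, G2=0 [stuck-at-0], G3=0, G4=0, G5=0.
So Y = 0. (Without the fault it would be 1.)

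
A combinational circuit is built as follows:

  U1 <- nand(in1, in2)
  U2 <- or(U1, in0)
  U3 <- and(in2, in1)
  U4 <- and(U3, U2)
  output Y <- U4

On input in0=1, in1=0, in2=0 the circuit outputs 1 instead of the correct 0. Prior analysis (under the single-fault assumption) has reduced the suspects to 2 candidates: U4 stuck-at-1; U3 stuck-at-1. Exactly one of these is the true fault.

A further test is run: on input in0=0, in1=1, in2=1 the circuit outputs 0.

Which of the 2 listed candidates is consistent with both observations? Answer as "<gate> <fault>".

U3 stuck-at-1

Evaluate each candidate on input in0=0, in1=1, in2=1:
  U4 stuck-at-1: U1=0, U2=0, U3=1, U4=1 [stuck-at-1] → 1 — eliminated
  U3 stuck-at-1: U1=0, U2=0, U3=1 [stuck-at-1], U4=0 → 0 — matches
Only U3 stuck-at-1 reproduces the observed 0.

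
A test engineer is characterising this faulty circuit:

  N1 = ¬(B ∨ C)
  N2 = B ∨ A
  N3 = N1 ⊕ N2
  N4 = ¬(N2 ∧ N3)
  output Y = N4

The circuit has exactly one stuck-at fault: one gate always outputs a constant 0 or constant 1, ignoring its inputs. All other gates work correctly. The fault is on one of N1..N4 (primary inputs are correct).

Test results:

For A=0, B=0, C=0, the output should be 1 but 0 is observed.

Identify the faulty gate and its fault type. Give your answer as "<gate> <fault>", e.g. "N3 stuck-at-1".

N4 stuck-at-0

Fault-free values for test 1 (A=0, B=0, C=0): N1=1, N2=0, N3=1, N4=1, giving Y=1. Observed 0.
Test 1: faults giving observed 0 are {N4 stuck-at-0}.
Only N4 stuck-at-0 is consistent with every test.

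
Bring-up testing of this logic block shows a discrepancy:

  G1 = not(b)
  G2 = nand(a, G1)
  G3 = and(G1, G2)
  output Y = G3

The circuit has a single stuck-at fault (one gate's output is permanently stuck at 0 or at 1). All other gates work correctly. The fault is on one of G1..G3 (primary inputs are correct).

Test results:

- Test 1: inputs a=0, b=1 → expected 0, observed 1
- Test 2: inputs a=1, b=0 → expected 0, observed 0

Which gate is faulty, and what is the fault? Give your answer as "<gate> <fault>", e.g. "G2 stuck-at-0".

Fault-free values for test 1 (a=0, b=1): G1=0, G2=1, G3=0, giving Y=0. Observed 1.
Test 1: faults giving observed 1 are {G1 stuck-at-1, G3 stuck-at-1}.
Test 2 (a=1, b=0): fault-free G1=1, G2=0, G3=0 → 0; observed 0. Eliminates G3 stuck-at-1.
Only G1 stuck-at-1 is consistent with every test.

G1 stuck-at-1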